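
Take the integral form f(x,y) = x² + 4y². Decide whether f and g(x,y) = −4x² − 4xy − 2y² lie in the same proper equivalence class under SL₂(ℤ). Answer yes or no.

D₁ = -16, D₂ = -16
f: reduced (well bottom): (1,0,4) with a≤c, −a<b≤a
g is negative-definite; reduce −g:
−g: flip: (4,4,2)→(2,-4,4)
−g: translate: b→0 (≡-4 mod 4), so (2,-4,4)→(2,0,2)
−g: reduced (well bottom): (2,0,2) with a≤c, −a<b≤a
flip sign back: reduced form of g is (-2,0,-2)
reduced forms (1, 0, 4) vs (-2, 0, -2) ⇒ inequivalent

no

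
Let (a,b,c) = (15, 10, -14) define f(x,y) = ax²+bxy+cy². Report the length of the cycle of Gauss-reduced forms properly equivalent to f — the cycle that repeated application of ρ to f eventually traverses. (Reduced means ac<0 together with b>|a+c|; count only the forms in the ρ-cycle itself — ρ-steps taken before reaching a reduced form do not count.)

D = 940, ⌊√D⌋ = 30
river: ρ → (-14,18,11)
river: ρ → (11,26,-6)
river: ρ → (-6,22,19)
river: ρ → (19,16,-9)
river: ρ → (-9,20,15)
river: ρ → (15,10,-14)
ρ-cycle length = 6 (tail of 0 descent steps not counted)

6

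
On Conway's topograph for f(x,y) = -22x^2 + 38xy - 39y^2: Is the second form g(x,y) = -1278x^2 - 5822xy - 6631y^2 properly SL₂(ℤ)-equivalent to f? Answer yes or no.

D₁ = -1988, D₂ = -1988
f is negative-definite; reduce −f:
−f: translate: b→6 (≡-38 mod 44), so (22,-38,39)→(22,6,23)
−f: reduced (well bottom): (22,6,23) with a≤c, −a<b≤a
flip sign back: reduced form of f is (-22,-6,-23)
g is negative-definite; reduce −g:
−g: translate: b→710 (≡5822 mod 2556), so (1278,5822,6631)→(1278,710,99)
−g: flip: (1278,710,99)→(99,-710,1278)
−g: translate: b→82 (≡-710 mod 198), so (99,-710,1278)→(99,82,22)
−g: flip: (99,82,22)→(22,-82,99)
−g: translate: b→6 (≡-82 mod 44), so (22,-82,99)→(22,6,23)
−g: reduced (well bottom): (22,6,23) with a≤c, −a<b≤a
flip sign back: reduced form of g is (-22,-6,-23)
reduced forms (-22, -6, -23) vs (-22, -6, -23) ⇒ equivalent

yes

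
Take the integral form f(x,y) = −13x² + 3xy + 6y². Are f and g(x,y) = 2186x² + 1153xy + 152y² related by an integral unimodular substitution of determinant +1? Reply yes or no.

D₁ = 321, D₂ = 321
river cycle of f (length 6): (6, 9, -10), (-10, 11, 5), (5, 9, -12), (-12, 15, 2), (2, 17, -4), (-4, 15, 6)
river cycle of g (length 6): (6, 9, -10), (-10, 11, 5), (5, 9, -12), (-12, 15, 2), (2, 17, -4), (-4, 15, 6)
cycles coincide ⇒ equivalent

yes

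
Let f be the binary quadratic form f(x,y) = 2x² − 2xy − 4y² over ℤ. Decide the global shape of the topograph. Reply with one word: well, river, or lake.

D = b²−4ac = (-2)² − 4·2·(-4) = 36
D = 6² is a perfect square ⇒ form factors over ℤ ⇒ lakes

lake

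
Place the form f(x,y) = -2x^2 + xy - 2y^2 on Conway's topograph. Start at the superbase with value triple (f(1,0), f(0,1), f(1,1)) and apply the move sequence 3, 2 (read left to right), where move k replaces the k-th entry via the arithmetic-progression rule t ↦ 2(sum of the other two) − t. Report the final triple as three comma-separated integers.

start (-2,-2,-3) = (f(1,0),f(0,1),f(1,1))
replace slot 3: 2·((-2)+(-2)) − (-3) = -5 → (-2,-2,-5)
replace slot 2: 2·((-2)+(-5)) − (-2) = -12 → (-2,-12,-5)

-2,-12,-5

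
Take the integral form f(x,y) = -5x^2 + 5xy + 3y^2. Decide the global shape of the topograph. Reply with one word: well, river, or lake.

D = b²−4ac = 5² − 4·(-5)·3 = 85
D > 0 non-square ⇒ indefinite ⇒ periodic river

river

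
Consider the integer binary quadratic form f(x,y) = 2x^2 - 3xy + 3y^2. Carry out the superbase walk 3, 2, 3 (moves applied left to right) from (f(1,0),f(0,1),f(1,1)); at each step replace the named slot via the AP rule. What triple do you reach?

start (2,3,2) = (f(1,0),f(0,1),f(1,1))
replace slot 3: 2·(2+3) − 2 = 8 → (2,3,8)
replace slot 2: 2·(2+8) − 3 = 17 → (2,17,8)
replace slot 3: 2·(2+17) − 8 = 30 → (2,17,30)

2,17,30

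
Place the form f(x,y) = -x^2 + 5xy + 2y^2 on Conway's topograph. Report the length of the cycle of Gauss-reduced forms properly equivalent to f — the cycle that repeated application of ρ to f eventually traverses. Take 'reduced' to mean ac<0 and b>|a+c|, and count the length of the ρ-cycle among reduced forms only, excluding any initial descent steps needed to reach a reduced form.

D = 33, ⌊√D⌋ = 5
river: ρ → (2,3,-3)
river: ρ → (-3,3,2)
river: ρ → (2,5,-1)
river: ρ → (-1,5,2)
ρ-cycle length = 4 (tail of 0 descent steps not counted)

4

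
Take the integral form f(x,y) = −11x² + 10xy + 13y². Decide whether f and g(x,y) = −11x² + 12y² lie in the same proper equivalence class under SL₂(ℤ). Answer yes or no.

D₁ = 672, D₂ = 528
discriminants differ ⇒ not SL₂(ℤ)-equivalent

no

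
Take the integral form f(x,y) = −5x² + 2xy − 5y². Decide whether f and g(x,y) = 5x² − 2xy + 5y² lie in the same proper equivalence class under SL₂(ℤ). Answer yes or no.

D₁ = -96, D₂ = -96
f is negative-definite; reduce −f:
−f: flip: (5,-2,5)→(5,2,5)
−f: reduced (well bottom): (5,2,5) with a≤c, −a<b≤a
flip sign back: reduced form of f is (-5,-2,-5)
g: flip: (5,-2,5)→(5,2,5)
g: reduced (well bottom): (5,2,5) with a≤c, −a<b≤a
reduced forms (-5, -2, -5) vs (5, 2, 5) ⇒ inequivalent

no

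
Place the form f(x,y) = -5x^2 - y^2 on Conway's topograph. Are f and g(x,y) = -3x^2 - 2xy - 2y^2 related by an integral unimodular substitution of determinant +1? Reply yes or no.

D₁ = -20, D₂ = -20
f is negative-definite; reduce −f:
−f: flip: (5,0,1)→(1,0,5)
−f: reduced (well bottom): (1,0,5) with a≤c, −a<b≤a
flip sign back: reduced form of f is (-1,0,-5)
g is negative-definite; reduce −g:
−g: flip: (3,2,2)→(2,-2,3)
−g: translate: b→2 (≡-2 mod 4), so (2,-2,3)→(2,2,3)
−g: reduced (well bottom): (2,2,3) with a≤c, −a<b≤a
flip sign back: reduced form of g is (-2,-2,-3)
reduced forms (-1, 0, -5) vs (-2, -2, -3) ⇒ inequivalent

no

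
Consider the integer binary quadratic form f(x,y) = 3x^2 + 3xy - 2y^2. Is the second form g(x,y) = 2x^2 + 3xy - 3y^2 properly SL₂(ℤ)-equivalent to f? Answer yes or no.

D₁ = 33, D₂ = 33
river cycle of f (length 4): (-2, 5, 1), (1, 5, -2), (-2, 3, 3), (3, 3, -2)
river cycle of g (length 4): (-3, 3, 2), (2, 5, -1), (-1, 5, 2), (2, 3, -3)
cycles differ ⇒ inequivalent

no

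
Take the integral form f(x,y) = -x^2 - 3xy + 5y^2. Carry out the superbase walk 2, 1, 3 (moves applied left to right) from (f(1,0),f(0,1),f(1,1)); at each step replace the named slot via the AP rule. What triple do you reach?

start (-1,5,1) = (f(1,0),f(0,1),f(1,1))
replace slot 2: 2·((-1)+1) − 5 = -5 → (-1,-5,1)
replace slot 1: 2·((-5)+1) − (-1) = -7 → (-7,-5,1)
replace slot 3: 2·((-7)+(-5)) − 1 = -25 → (-7,-5,-25)

-7,-5,-25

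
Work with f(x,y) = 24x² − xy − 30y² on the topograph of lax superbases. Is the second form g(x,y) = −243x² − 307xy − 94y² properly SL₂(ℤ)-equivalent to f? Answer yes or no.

D₁ = 2881, D₂ = 2881
river cycle of f (length 82): (24, 47, -7), (-7, 51, 10), (10, 49, -12), (-12, 47, 14), (14, 37, -27), (-27, 17, 24), (24, 31, -20), (-20, 49, 6), (6, 47, -28), (-28, 9, 25), … (72 more)
river cycle of g (length 82): (-5, 49, 24), (24, 47, -7), (-7, 51, 10), (10, 49, -12), (-12, 47, 14), (14, 37, -27), (-27, 17, 24), (24, 31, -20), (-20, 49, 6), (6, 47, -28), … (72 more)
cycles coincide ⇒ equivalent

yes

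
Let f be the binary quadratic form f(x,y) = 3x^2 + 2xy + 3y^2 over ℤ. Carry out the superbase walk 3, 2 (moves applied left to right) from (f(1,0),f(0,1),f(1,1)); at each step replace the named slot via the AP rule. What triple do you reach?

start (3,3,8) = (f(1,0),f(0,1),f(1,1))
replace slot 3: 2·(3+3) − 8 = 4 → (3,3,4)
replace slot 2: 2·(3+4) − 3 = 11 → (3,11,4)

3,11,4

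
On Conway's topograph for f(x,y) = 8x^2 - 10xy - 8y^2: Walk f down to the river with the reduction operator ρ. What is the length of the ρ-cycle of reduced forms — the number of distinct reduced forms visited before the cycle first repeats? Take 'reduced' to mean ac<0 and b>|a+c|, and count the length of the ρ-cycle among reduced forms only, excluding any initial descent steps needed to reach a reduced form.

D = 356, ⌊√D⌋ = 18
descent: ρ → (-8,10,8)  [lands on river]
river: ρ → (8,6,-10)
river: ρ → (-10,14,4)
river: ρ → (4,18,-2)
river: ρ → (-2,18,4)
river: ρ → (4,14,-10)
river: ρ → (-10,6,8)
river: ρ → (8,10,-8)
river: ρ → (-8,6,10)
river: ρ → (10,14,-4)
river: ρ → (-4,18,2)
river: ρ → (2,18,-4)
river: ρ → (-4,14,10)
river: ρ → (10,6,-8)
ρ-cycle length = 14 (tail of 1 descent step not counted)

14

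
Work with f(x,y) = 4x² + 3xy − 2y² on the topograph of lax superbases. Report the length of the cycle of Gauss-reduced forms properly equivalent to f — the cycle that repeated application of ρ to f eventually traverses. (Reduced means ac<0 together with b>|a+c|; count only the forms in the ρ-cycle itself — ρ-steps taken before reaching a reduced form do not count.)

D = 41, ⌊√D⌋ = 6
river: ρ → (-2,5,2)
river: ρ → (2,3,-4)
river: ρ → (-4,5,1)
river: ρ → (1,5,-4)
river: ρ → (-4,3,2)
river: ρ → (2,5,-2)
river: ρ → (-2,3,4)
river: ρ → (4,5,-1)
river: ρ → (-1,5,4)
river: ρ → (4,3,-2)
ρ-cycle length = 10 (tail of 0 descent steps not counted)

10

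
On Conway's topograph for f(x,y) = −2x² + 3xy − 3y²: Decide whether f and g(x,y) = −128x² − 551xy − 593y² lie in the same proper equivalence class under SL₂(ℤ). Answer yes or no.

D₁ = -15, D₂ = -15
f is negative-definite; reduce −f:
−f: translate: b→1 (≡-3 mod 4), so (2,-3,3)→(2,1,2)
−f: reduced (well bottom): (2,1,2) with a≤c, −a<b≤a
flip sign back: reduced form of f is (-2,-1,-2)
g is negative-definite; reduce −g:
−g: translate: b→39 (≡551 mod 256), so (128,551,593)→(128,39,3)
−g: flip: (128,39,3)→(3,-39,128)
−g: translate: b→3 (≡-39 mod 6), so (3,-39,128)→(3,3,2)
−g: flip: (3,3,2)→(2,-3,3)
−g: translate: b→1 (≡-3 mod 4), so (2,-3,3)→(2,1,2)
−g: reduced (well bottom): (2,1,2) with a≤c, −a<b≤a
flip sign back: reduced form of g is (-2,-1,-2)
reduced forms (-2, -1, -2) vs (-2, -1, -2) ⇒ equivalent

yes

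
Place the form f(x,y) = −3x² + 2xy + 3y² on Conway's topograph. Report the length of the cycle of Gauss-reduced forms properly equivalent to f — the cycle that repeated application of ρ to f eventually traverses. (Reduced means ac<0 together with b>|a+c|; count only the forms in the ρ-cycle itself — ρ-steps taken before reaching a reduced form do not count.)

D = 40, ⌊√D⌋ = 6
river: ρ → (3,4,-2)
river: ρ → (-2,4,3)
river: ρ → (3,2,-3)
river: ρ → (-3,4,2)
river: ρ → (2,4,-3)
river: ρ → (-3,2,3)
ρ-cycle length = 6 (tail of 0 descent steps not counted)

6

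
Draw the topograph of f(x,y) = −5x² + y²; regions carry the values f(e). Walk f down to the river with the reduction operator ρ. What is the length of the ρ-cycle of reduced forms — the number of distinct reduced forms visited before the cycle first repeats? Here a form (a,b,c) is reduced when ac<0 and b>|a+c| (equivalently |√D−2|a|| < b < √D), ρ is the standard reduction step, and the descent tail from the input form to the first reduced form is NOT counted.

D = 20, ⌊√D⌋ = 4
descent: ρ → (1,4,-1)  [lands on river]
river: ρ → (-1,4,1)
ρ-cycle length = 2 (tail of 1 descent step not counted)

2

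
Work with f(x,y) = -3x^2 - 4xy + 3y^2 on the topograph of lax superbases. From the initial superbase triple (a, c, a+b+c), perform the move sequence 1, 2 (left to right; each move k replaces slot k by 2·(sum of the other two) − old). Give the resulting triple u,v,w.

start (-3,3,-4) = (f(1,0),f(0,1),f(1,1))
replace slot 1: 2·(3+(-4)) − (-3) = 1 → (1,3,-4)
replace slot 2: 2·(1+(-4)) − 3 = -9 → (1,-9,-4)

1,-9,-4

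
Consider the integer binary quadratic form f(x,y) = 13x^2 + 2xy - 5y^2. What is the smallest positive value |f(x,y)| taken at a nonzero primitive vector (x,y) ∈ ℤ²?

descent: ρ → (-5,8,10)  [lands on river]
river: ρ → (10,12,-3)
river: ρ → (-3,12,10)
river: ρ → (10,8,-5)
river: ρ → (-5,12,6)
river: ρ → (6,12,-5)
closes: descent 1, river 6
min |a| on river = 3

3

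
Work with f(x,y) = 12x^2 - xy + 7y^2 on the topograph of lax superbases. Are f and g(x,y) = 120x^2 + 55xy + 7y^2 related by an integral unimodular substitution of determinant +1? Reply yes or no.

D₁ = -335, D₂ = -335
f: flip: (12,-1,7)→(7,1,12)
f: reduced (well bottom): (7,1,12) with a≤c, −a<b≤a
g: flip: (120,55,7)→(7,-55,120)
g: translate: b→1 (≡-55 mod 14), so (7,-55,120)→(7,1,12)
g: reduced (well bottom): (7,1,12) with a≤c, −a<b≤a
reduced forms (7, 1, 12) vs (7, 1, 12) ⇒ equivalent

yes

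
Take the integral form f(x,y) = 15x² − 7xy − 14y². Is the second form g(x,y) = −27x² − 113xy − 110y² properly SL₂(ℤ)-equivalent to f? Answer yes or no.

D₁ = 889, D₂ = 889
river cycle of f (length 42): (-14, 7, 15), (15, 23, -6), (-6, 25, 11), (11, 19, -12), (-12, 29, 1), (1, 29, -12), (-12, 19, 11), (11, 25, -6), (-6, 23, 15), (15, 7, -14), … (32 more)
river cycle of g (length 42): (8, 21, -14), (-14, 7, 15), (15, 23, -6), (-6, 25, 11), (11, 19, -12), (-12, 29, 1), (1, 29, -12), (-12, 19, 11), (11, 25, -6), (-6, 23, 15), … (32 more)
cycles coincide ⇒ equivalent

yes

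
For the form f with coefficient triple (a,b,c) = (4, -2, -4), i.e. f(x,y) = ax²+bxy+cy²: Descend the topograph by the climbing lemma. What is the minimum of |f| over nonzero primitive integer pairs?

descent: ρ → (-4,2,4)  [lands on river]
river: ρ → (4,6,-2)
river: ρ → (-2,6,4)
river: ρ → (4,2,-4)
river: ρ → (-4,6,2)
river: ρ → (2,6,-4)
closes: descent 1, river 6
min |a| on river = 2

2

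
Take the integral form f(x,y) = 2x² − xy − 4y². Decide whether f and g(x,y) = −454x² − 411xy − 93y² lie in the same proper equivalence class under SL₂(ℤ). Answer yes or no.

D₁ = 33, D₂ = 33
river cycle of f (length 4): (2, 3, -3), (-3, 3, 2), (2, 5, -1), (-1, 5, 2)
river cycle of g (length 4): (2, 3, -3), (-3, 3, 2), (2, 5, -1), (-1, 5, 2)
cycles coincide ⇒ equivalent

yes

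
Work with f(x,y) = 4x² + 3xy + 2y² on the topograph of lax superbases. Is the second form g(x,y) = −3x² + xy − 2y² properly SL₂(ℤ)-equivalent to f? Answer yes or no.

D₁ = -23, D₂ = -23
f: flip: (4,3,2)→(2,-3,4)
f: translate: b→1 (≡-3 mod 4), so (2,-3,4)→(2,1,3)
f: reduced (well bottom): (2,1,3) with a≤c, −a<b≤a
g is negative-definite; reduce −g:
−g: flip: (3,-1,2)→(2,1,3)
−g: reduced (well bottom): (2,1,3) with a≤c, −a<b≤a
flip sign back: reduced form of g is (-2,-1,-3)
reduced forms (2, 1, 3) vs (-2, -1, -3) ⇒ inequivalent

no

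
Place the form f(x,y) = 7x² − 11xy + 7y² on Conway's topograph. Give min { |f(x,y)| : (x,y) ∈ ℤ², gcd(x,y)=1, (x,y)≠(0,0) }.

translate: b→3 (≡-11 mod 14), so (7,-11,7)→(7,3,3)
flip: (7,3,3)→(3,-3,7)
translate: b→3 (≡-3 mod 6), so (3,-3,7)→(3,3,7)
reduced (well bottom): (3,3,7) with a≤c, −a<b≤a
well minimum = a = 3

3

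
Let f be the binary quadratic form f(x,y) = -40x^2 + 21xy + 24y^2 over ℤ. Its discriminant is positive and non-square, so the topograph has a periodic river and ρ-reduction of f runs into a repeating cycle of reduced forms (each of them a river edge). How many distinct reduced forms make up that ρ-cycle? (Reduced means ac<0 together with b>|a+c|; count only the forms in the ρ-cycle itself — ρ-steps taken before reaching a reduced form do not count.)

D = 4281, ⌊√D⌋ = 65
river: ρ → (24,27,-37)
river: ρ → (-37,47,14)
river: ρ → (14,65,-1)
river: ρ → (-1,65,14)
river: ρ → (14,47,-37)
river: ρ → (-37,27,24)
river: ρ → (24,21,-40)
river: ρ → (-40,59,5)
river: ρ → (5,61,-28)
river: ρ → (-28,51,15)
river: ρ → (15,39,-46)
river: ρ → (-46,53,8)
river: ρ → (8,59,-25)
river: ρ → (-25,41,26)
river: ρ → (26,63,-3)
river: ρ → (-3,63,26)
river: ρ → (26,41,-25)
river: ρ → (-25,59,8)
river: ρ → (8,53,-46)
river: ρ → (-46,39,15)
river: ρ → (15,51,-28)
river: ρ → (-28,61,5)
river: ρ → (5,59,-40)
river: ρ → (-40,21,24)
ρ-cycle length = 24 (tail of 0 descent steps not counted)

24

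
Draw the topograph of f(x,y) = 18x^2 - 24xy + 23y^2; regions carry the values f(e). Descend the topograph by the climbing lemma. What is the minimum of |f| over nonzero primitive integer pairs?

translate: b→12 (≡-24 mod 36), so (18,-24,23)→(18,12,17)
flip: (18,12,17)→(17,-12,18)
reduced (well bottom): (17,-12,18) with a≤c, −a<b≤a
well minimum = a = 17

17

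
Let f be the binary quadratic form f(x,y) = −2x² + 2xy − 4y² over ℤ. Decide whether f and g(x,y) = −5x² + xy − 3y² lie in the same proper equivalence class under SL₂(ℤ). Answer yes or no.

D₁ = -28, D₂ = -59
discriminants differ ⇒ not SL₂(ℤ)-equivalent

no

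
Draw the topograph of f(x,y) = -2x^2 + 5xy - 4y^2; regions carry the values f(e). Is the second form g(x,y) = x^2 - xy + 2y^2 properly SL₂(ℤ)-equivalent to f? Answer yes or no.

D₁ = -7, D₂ = -7
f is negative-definite; reduce −f:
−f: translate: b→-1 (≡-5 mod 4), so (2,-5,4)→(2,-1,1)
−f: flip: (2,-1,1)→(1,1,2)
−f: reduced (well bottom): (1,1,2) with a≤c, −a<b≤a
flip sign back: reduced form of f is (-1,-1,-2)
g: translate: b→1 (≡-1 mod 2), so (1,-1,2)→(1,1,2)
g: reduced (well bottom): (1,1,2) with a≤c, −a<b≤a
reduced forms (-1, -1, -2) vs (1, 1, 2) ⇒ inequivalent

no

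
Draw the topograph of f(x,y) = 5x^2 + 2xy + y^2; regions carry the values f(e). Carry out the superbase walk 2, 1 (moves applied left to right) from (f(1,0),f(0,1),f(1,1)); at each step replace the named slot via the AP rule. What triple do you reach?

start (5,1,8) = (f(1,0),f(0,1),f(1,1))
replace slot 2: 2·(5+8) − 1 = 25 → (5,25,8)
replace slot 1: 2·(25+8) − 5 = 61 → (61,25,8)

61,25,8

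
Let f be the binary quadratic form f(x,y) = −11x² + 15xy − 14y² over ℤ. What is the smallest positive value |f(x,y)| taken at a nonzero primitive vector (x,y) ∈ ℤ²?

translate: b→7 (≡-15 mod 22), so (11,-15,14)→(11,7,10)
flip: (11,7,10)→(10,-7,11)
reduced (well bottom): (10,-7,11) with a≤c, −a<b≤a
well minimum |f| = |-10| = 10 (negative-definite)

10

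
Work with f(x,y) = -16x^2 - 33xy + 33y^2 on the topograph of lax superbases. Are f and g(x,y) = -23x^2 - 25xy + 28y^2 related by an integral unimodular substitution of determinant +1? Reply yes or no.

D₁ = 3201, D₂ = 3201
river cycle of f (length 10): (33, 33, -16), (-16, 31, 35), (35, 39, -12), (-12, 33, 44), (44, 55, -1), (-1, 55, 44), (44, 33, -12), (-12, 39, 35), (35, 31, -16), (-16, 33, 33)
river cycle of g (length 12): (28, 25, -23), (-23, 21, 30), (30, 39, -14), (-14, 45, 21), (21, 39, -20), (-20, 41, 19), (19, 35, -26), (-26, 17, 28), (28, 39, -15), (-15, 51, 10), … (2 more)
cycles differ ⇒ inequivalent

no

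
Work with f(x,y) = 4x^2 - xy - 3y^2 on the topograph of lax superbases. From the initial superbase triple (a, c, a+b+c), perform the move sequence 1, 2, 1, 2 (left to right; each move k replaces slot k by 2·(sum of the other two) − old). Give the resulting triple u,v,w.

start (4,-3,0) = (f(1,0),f(0,1),f(1,1))
replace slot 1: 2·((-3)+0) − 4 = -10 → (-10,-3,0)
replace slot 2: 2·((-10)+0) − (-3) = -17 → (-10,-17,0)
replace slot 1: 2·((-17)+0) − (-10) = -24 → (-24,-17,0)
replace slot 2: 2·((-24)+0) − (-17) = -31 → (-24,-31,0)

-24,-31,0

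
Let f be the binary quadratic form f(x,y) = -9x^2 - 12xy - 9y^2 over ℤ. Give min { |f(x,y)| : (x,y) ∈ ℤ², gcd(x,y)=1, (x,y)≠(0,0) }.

translate: b→-6 (≡12 mod 18), so (9,12,9)→(9,-6,6)
flip: (9,-6,6)→(6,6,9)
reduced (well bottom): (6,6,9) with a≤c, −a<b≤a
well minimum |f| = |-6| = 6 (negative-definite)

6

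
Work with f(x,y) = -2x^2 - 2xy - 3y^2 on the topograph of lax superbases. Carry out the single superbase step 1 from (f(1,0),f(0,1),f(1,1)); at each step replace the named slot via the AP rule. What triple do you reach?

start (-2,-3,-7) = (f(1,0),f(0,1),f(1,1))
replace slot 1: 2·((-3)+(-7)) − (-2) = -18 → (-18,-3,-7)

-18,-3,-7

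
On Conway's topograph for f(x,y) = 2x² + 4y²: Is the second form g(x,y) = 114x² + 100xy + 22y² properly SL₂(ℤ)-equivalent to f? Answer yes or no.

D₁ = -32, D₂ = -32
f: reduced (well bottom): (2,0,4) with a≤c, −a<b≤a
g: flip: (114,100,22)→(22,-100,114)
g: translate: b→-12 (≡-100 mod 44), so (22,-100,114)→(22,-12,2)
g: flip: (22,-12,2)→(2,12,22)
g: translate: b→0 (≡12 mod 4), so (2,12,22)→(2,0,4)
g: reduced (well bottom): (2,0,4) with a≤c, −a<b≤a
reduced forms (2, 0, 4) vs (2, 0, 4) ⇒ equivalent

yes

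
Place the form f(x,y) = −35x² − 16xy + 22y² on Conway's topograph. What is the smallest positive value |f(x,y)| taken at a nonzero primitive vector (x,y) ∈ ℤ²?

descent: ρ → (22,16,-35)  [lands on river]
river: ρ → (-35,54,3)
river: ρ → (3,54,-35)
river: ρ → (-35,16,22)
river: ρ → (22,28,-29)
river: ρ → (-29,30,21)
river: ρ → (21,54,-5)
river: ρ → (-5,56,10)
river: ρ → (10,44,-35)
river: ρ → (-35,26,19)
river: ρ → (19,50,-11)
river: ρ → (-11,38,43)
river: ρ → (43,48,-6)
river: ρ → (-6,48,43)
river: ρ → (43,38,-11)
river: ρ → (-11,50,19)
river: ρ → (19,26,-35)
river: ρ → (-35,44,10)
river: ρ → (10,56,-5)
river: ρ → (-5,54,21)
river: ρ → (21,30,-29)
river: ρ → (-29,28,22)
closes: descent 1, river 22
min |a| on river = 3

3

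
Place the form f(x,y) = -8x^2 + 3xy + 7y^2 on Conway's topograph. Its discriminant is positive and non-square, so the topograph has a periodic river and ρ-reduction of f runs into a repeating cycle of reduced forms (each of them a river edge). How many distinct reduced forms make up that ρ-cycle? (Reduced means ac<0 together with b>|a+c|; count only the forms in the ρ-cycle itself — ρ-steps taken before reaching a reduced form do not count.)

D = 233, ⌊√D⌋ = 15
river: ρ → (7,11,-4)
river: ρ → (-4,13,4)
river: ρ → (4,11,-7)
river: ρ → (-7,3,8)
river: ρ → (8,13,-2)
river: ρ → (-2,15,1)
river: ρ → (1,15,-2)
river: ρ → (-2,13,8)
river: ρ → (8,3,-7)
river: ρ → (-7,11,4)
river: ρ → (4,13,-4)
river: ρ → (-4,11,7)
river: ρ → (7,3,-8)
river: ρ → (-8,13,2)
river: ρ → (2,15,-1)
river: ρ → (-1,15,2)
river: ρ → (2,13,-8)
river: ρ → (-8,3,7)
ρ-cycle length = 18 (tail of 0 descent steps not counted)

18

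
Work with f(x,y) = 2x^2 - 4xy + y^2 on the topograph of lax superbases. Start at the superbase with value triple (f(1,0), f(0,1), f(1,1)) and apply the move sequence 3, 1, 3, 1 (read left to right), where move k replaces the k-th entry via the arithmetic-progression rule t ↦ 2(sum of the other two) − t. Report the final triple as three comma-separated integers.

start (2,1,-1) = (f(1,0),f(0,1),f(1,1))
replace slot 3: 2·(2+1) − (-1) = 7 → (2,1,7)
replace slot 1: 2·(1+7) − 2 = 14 → (14,1,7)
replace slot 3: 2·(14+1) − 7 = 23 → (14,1,23)
replace slot 1: 2·(1+23) − 14 = 34 → (34,1,23)

34,1,23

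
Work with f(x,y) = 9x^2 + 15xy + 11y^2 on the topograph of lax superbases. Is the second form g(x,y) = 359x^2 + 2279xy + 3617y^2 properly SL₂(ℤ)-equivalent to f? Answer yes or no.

D₁ = -171, D₂ = -171
f: translate: b→-3 (≡15 mod 18), so (9,15,11)→(9,-3,5)
f: flip: (9,-3,5)→(5,3,9)
f: reduced (well bottom): (5,3,9) with a≤c, −a<b≤a
g: translate: b→125 (≡2279 mod 718), so (359,2279,3617)→(359,125,11)
g: flip: (359,125,11)→(11,-125,359)
g: translate: b→7 (≡-125 mod 22), so (11,-125,359)→(11,7,5)
g: flip: (11,7,5)→(5,-7,11)
g: translate: b→3 (≡-7 mod 10), so (5,-7,11)→(5,3,9)
g: reduced (well bottom): (5,3,9) with a≤c, −a<b≤a
reduced forms (5, 3, 9) vs (5, 3, 9) ⇒ equivalent

yes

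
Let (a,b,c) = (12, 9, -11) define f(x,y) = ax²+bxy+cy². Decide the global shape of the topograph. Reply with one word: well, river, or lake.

D = b²−4ac = 9² − 4·12·(-11) = 609
D > 0 non-square ⇒ indefinite ⇒ periodic river

river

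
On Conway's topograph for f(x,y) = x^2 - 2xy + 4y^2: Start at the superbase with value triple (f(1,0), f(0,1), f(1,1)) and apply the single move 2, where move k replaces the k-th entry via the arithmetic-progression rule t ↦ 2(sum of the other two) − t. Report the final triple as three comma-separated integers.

start (1,4,3) = (f(1,0),f(0,1),f(1,1))
replace slot 2: 2·(1+3) − 4 = 4 → (1,4,3)

1,4,3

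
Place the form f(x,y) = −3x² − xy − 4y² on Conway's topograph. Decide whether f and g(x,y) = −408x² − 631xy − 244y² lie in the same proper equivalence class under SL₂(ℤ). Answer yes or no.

D₁ = -47, D₂ = -47
f is negative-definite; reduce −f:
−f: reduced (well bottom): (3,1,4) with a≤c, −a<b≤a
flip sign back: reduced form of f is (-3,-1,-4)
g is negative-definite; reduce −g:
−g: translate: b→-185 (≡631 mod 816), so (408,631,244)→(408,-185,21)
−g: flip: (408,-185,21)→(21,185,408)
−g: translate: b→17 (≡185 mod 42), so (21,185,408)→(21,17,4)
−g: flip: (21,17,4)→(4,-17,21)
−g: translate: b→-1 (≡-17 mod 8), so (4,-17,21)→(4,-1,3)
−g: flip: (4,-1,3)→(3,1,4)
−g: reduced (well bottom): (3,1,4) with a≤c, −a<b≤a
flip sign back: reduced form of g is (-3,-1,-4)
reduced forms (-3, -1, -4) vs (-3, -1, -4) ⇒ equivalent

yes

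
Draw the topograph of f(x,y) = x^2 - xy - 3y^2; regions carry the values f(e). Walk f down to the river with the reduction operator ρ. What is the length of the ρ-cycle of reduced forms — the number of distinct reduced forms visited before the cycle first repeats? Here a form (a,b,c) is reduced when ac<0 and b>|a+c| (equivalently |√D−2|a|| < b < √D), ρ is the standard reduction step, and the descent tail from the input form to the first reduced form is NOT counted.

D = 13, ⌊√D⌋ = 3
descent: ρ → (-3,1,1)
descent: ρ → (1,3,-1)  [lands on river]
river: ρ → (-1,3,1)
ρ-cycle length = 2 (tail of 2 descent steps not counted)

2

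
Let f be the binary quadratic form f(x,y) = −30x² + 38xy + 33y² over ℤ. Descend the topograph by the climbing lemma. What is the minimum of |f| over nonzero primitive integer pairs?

river: ρ → (33,28,-35)
river: ρ → (-35,42,26)
river: ρ → (26,62,-15)
river: ρ → (-15,58,34)
river: ρ → (34,10,-39)
river: ρ → (-39,68,5)
river: ρ → (5,72,-11)
river: ρ → (-11,60,41)
river: ρ → (41,22,-30)
river: ρ → (-30,38,33)
closes: descent 0, river 10
min |a| on river = 5

5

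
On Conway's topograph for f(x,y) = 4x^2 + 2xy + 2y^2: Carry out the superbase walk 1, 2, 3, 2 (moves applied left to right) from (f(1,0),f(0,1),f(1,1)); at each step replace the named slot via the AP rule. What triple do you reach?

start (4,2,8) = (f(1,0),f(0,1),f(1,1))
replace slot 1: 2·(2+8) − 4 = 16 → (16,2,8)
replace slot 2: 2·(16+8) − 2 = 46 → (16,46,8)
replace slot 3: 2·(16+46) − 8 = 116 → (16,46,116)
replace slot 2: 2·(16+116) − 46 = 218 → (16,218,116)

16,218,116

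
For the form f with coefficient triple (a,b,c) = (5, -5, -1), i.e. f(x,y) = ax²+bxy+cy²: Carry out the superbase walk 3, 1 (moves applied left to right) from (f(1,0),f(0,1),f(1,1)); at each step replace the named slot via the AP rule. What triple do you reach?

start (5,-1,-1) = (f(1,0),f(0,1),f(1,1))
replace slot 3: 2·(5+(-1)) − (-1) = 9 → (5,-1,9)
replace slot 1: 2·((-1)+9) − 5 = 11 → (11,-1,9)

11,-1,9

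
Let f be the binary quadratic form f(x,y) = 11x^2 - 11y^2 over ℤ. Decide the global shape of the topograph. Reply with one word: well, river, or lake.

D = b²−4ac = 0² − 4·11·(-11) = 484
D = 22² is a perfect square ⇒ form factors over ℤ ⇒ lakes

lake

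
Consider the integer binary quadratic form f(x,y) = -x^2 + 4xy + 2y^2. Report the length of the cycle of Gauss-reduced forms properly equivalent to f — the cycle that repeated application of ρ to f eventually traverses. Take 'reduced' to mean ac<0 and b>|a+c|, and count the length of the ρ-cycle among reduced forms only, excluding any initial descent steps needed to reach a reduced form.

D = 24, ⌊√D⌋ = 4
river: ρ → (2,4,-1)
river: ρ → (-1,4,2)
ρ-cycle length = 2 (tail of 0 descent steps not counted)

2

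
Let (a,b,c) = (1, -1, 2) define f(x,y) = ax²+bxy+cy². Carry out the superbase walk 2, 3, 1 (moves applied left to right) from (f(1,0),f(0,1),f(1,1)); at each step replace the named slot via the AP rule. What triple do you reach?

start (1,2,2) = (f(1,0),f(0,1),f(1,1))
replace slot 2: 2·(1+2) − 2 = 4 → (1,4,2)
replace slot 3: 2·(1+4) − 2 = 8 → (1,4,8)
replace slot 1: 2·(4+8) − 1 = 23 → (23,4,8)

23,4,8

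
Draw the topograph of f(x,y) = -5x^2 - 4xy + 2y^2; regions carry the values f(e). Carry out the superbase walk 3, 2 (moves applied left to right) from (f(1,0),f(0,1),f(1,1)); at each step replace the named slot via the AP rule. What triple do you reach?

start (-5,2,-7) = (f(1,0),f(0,1),f(1,1))
replace slot 3: 2·((-5)+2) − (-7) = 1 → (-5,2,1)
replace slot 2: 2·((-5)+1) − 2 = -10 → (-5,-10,1)

-5,-10,1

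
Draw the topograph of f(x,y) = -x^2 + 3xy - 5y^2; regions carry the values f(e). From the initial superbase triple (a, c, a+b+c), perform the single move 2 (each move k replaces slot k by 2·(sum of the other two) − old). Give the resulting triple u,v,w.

start (-1,-5,-3) = (f(1,0),f(0,1),f(1,1))
replace slot 2: 2·((-1)+(-3)) − (-5) = -3 → (-1,-3,-3)

-1,-3,-3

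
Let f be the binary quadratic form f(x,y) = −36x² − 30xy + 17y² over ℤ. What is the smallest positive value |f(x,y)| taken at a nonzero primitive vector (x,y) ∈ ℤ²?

descent: ρ → (17,30,-36)  [lands on river]
river: ρ → (-36,42,11)
river: ρ → (11,46,-28)
river: ρ → (-28,10,29)
river: ρ → (29,48,-9)
river: ρ → (-9,42,44)
river: ρ → (44,46,-7)
river: ρ → (-7,52,23)
river: ρ → (23,40,-19)
river: ρ → (-19,36,27)
river: ρ → (27,18,-28)
river: ρ → (-28,38,17)
closes: descent 1, river 12
min |a| on river = 7

7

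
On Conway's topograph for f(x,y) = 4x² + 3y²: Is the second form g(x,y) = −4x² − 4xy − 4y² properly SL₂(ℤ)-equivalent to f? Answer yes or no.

D₁ = -48, D₂ = -48
f: flip: (4,0,3)→(3,0,4)
f: reduced (well bottom): (3,0,4) with a≤c, −a<b≤a
g is negative-definite; reduce −g:
−g: reduced (well bottom): (4,4,4) with a≤c, −a<b≤a
flip sign back: reduced form of g is (-4,-4,-4)
reduced forms (3, 0, 4) vs (-4, -4, -4) ⇒ inequivalent

no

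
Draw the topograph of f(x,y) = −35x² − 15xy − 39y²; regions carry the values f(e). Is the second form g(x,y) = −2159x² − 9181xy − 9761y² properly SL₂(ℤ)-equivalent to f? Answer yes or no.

D₁ = -5235, D₂ = -5235
f is negative-definite; reduce −f:
−f: reduced (well bottom): (35,15,39) with a≤c, −a<b≤a
flip sign back: reduced form of f is (-35,-15,-39)
g is negative-definite; reduce −g:
−g: translate: b→545 (≡9181 mod 4318), so (2159,9181,9761)→(2159,545,35)
−g: flip: (2159,545,35)→(35,-545,2159)
−g: translate: b→15 (≡-545 mod 70), so (35,-545,2159)→(35,15,39)
−g: reduced (well bottom): (35,15,39) with a≤c, −a<b≤a
flip sign back: reduced form of g is (-35,-15,-39)
reduced forms (-35, -15, -39) vs (-35, -15, -39) ⇒ equivalent

yes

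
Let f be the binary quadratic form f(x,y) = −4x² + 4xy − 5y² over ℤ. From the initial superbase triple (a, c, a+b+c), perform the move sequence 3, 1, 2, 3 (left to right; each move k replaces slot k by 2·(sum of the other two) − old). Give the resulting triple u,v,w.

start (-4,-5,-5) = (f(1,0),f(0,1),f(1,1))
replace slot 3: 2·((-4)+(-5)) − (-5) = -13 → (-4,-5,-13)
replace slot 1: 2·((-5)+(-13)) − (-4) = -32 → (-32,-5,-13)
replace slot 2: 2·((-32)+(-13)) − (-5) = -85 → (-32,-85,-13)
replace slot 3: 2·((-32)+(-85)) − (-13) = -221 → (-32,-85,-221)

-32,-85,-221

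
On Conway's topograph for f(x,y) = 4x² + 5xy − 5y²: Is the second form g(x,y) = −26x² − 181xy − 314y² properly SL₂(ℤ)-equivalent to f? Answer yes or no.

D₁ = 105, D₂ = 105
river cycle of f (length 6): (-5, 5, 4), (4, 3, -6), (-6, 9, 1), (1, 9, -6), (-6, 3, 4), (4, 5, -5)
river cycle of g (length 6): (-5, 5, 4), (4, 3, -6), (-6, 9, 1), (1, 9, -6), (-6, 3, 4), (4, 5, -5)
cycles coincide ⇒ equivalent

yes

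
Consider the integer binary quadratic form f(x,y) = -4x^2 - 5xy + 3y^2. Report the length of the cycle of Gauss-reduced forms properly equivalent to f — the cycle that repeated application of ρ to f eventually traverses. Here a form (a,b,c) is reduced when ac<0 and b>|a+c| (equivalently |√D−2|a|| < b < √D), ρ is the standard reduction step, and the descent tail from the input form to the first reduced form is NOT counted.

D = 73, ⌊√D⌋ = 8
descent: ρ → (3,5,-4)  [lands on river]
river: ρ → (-4,3,4)
river: ρ → (4,5,-3)
river: ρ → (-3,7,2)
river: ρ → (2,5,-6)
river: ρ → (-6,7,1)
river: ρ → (1,7,-6)
river: ρ → (-6,5,2)
river: ρ → (2,7,-3)
river: ρ → (-3,5,4)
river: ρ → (4,3,-4)
river: ρ → (-4,5,3)
river: ρ → (3,7,-2)
river: ρ → (-2,5,6)
river: ρ → (6,7,-1)
river: ρ → (-1,7,6)
river: ρ → (6,5,-2)
river: ρ → (-2,7,3)
ρ-cycle length = 18 (tail of 1 descent step not counted)

18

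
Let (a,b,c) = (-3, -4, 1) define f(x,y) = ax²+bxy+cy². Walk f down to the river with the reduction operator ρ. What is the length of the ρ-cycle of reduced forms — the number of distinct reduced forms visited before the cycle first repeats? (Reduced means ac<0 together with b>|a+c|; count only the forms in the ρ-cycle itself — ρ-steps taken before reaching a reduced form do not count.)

D = 28, ⌊√D⌋ = 5
descent: ρ → (1,4,-3)  [lands on river]
river: ρ → (-3,2,2)
river: ρ → (2,2,-3)
river: ρ → (-3,4,1)
ρ-cycle length = 4 (tail of 1 descent step not counted)

4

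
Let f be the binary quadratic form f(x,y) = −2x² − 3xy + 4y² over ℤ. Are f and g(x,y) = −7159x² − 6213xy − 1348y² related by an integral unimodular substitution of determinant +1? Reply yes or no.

D₁ = 41, D₂ = 41
river cycle of f (length 10): (4, 3, -2), (-2, 5, 2), (2, 3, -4), (-4, 5, 1), (1, 5, -4), (-4, 3, 2), (2, 5, -2), (-2, 3, 4), (4, 5, -1), (-1, 5, 4)
river cycle of g (length 10): (-1, 5, 4), (4, 3, -2), (-2, 5, 2), (2, 3, -4), (-4, 5, 1), (1, 5, -4), (-4, 3, 2), (2, 5, -2), (-2, 3, 4), (4, 5, -1)
cycles coincide ⇒ equivalent

yes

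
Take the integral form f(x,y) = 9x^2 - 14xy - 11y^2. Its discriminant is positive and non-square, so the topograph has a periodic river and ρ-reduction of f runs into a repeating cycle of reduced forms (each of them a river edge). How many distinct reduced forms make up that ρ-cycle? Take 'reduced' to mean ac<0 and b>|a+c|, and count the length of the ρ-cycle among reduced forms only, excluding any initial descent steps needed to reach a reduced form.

D = 592, ⌊√D⌋ = 24
descent: ρ → (-11,14,9)  [lands on river]
river: ρ → (9,22,-3)
river: ρ → (-3,20,16)
river: ρ → (16,12,-7)
river: ρ → (-7,16,12)
river: ρ → (12,8,-11)
ρ-cycle length = 6 (tail of 1 descent step not counted)

6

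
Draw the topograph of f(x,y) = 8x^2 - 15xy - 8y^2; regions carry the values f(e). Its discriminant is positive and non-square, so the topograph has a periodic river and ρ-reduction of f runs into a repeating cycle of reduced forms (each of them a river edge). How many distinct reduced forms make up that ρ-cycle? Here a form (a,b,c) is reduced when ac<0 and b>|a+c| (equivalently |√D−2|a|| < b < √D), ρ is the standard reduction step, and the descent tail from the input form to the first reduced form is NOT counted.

D = 481, ⌊√D⌋ = 21
descent: ρ → (-8,15,8)  [lands on river]
river: ρ → (8,17,-6)
river: ρ → (-6,19,5)
river: ρ → (5,21,-2)
river: ρ → (-2,19,15)
river: ρ → (15,11,-6)
river: ρ → (-6,13,13)
river: ρ → (13,13,-6)
river: ρ → (-6,11,15)
river: ρ → (15,19,-2)
river: ρ → (-2,21,5)
river: ρ → (5,19,-6)
river: ρ → (-6,17,8)
river: ρ → (8,15,-8)
river: ρ → (-8,17,6)
river: ρ → (6,19,-5)
river: ρ → (-5,21,2)
river: ρ → (2,19,-15)
river: ρ → (-15,11,6)
river: ρ → (6,13,-13)
river: ρ → (-13,13,6)
river: ρ → (6,11,-15)
river: ρ → (-15,19,2)
river: ρ → (2,21,-5)
river: ρ → (-5,19,6)
river: ρ → (6,17,-8)
ρ-cycle length = 26 (tail of 1 descent step not counted)

26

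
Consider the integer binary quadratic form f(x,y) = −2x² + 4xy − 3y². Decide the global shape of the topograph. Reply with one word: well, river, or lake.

D = b²−4ac = 4² − 4·(-2)·(-3) = -8
D < 0 ⇒ definite ⇒ every region one sign ⇒ single well

well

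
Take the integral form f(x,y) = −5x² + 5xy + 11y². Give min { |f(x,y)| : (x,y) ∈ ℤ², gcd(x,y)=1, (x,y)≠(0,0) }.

descent: ρ → (11,-5,-5)
descent: ρ → (-5,15,1)  [lands on river]
river: ρ → (1,15,-5)
closes: descent 2, river 2
min |a| on river = 1

1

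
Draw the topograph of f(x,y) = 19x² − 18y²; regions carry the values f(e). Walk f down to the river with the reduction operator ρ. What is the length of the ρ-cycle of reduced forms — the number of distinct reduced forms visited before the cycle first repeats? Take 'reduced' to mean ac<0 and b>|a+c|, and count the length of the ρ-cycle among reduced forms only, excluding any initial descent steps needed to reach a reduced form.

D = 1368, ⌊√D⌋ = 36
descent: ρ → (-18,36,1)  [lands on river]
river: ρ → (1,36,-18)
ρ-cycle length = 2 (tail of 1 descent step not counted)

2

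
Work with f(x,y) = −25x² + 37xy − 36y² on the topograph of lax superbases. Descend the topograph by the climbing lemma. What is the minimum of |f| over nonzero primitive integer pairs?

translate: b→13 (≡-37 mod 50), so (25,-37,36)→(25,13,24)
flip: (25,13,24)→(24,-13,25)
reduced (well bottom): (24,-13,25) with a≤c, −a<b≤a
well minimum |f| = |-24| = 24 (negative-definite)

24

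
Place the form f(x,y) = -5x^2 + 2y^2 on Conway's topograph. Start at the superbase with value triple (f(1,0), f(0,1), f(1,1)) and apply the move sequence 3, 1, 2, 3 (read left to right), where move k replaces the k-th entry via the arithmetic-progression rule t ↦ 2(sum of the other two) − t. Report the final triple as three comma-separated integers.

start (-5,2,-3) = (f(1,0),f(0,1),f(1,1))
replace slot 3: 2·((-5)+2) − (-3) = -3 → (-5,2,-3)
replace slot 1: 2·(2+(-3)) − (-5) = 3 → (3,2,-3)
replace slot 2: 2·(3+(-3)) − 2 = -2 → (3,-2,-3)
replace slot 3: 2·(3+(-2)) − (-3) = 5 → (3,-2,5)

3,-2,5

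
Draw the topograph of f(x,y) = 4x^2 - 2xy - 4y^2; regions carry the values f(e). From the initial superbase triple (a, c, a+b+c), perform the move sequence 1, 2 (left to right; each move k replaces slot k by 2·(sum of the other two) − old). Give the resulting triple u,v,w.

start (4,-4,-2) = (f(1,0),f(0,1),f(1,1))
replace slot 1: 2·((-4)+(-2)) − 4 = -16 → (-16,-4,-2)
replace slot 2: 2·((-16)+(-2)) − (-4) = -32 → (-16,-32,-2)

-16,-32,-2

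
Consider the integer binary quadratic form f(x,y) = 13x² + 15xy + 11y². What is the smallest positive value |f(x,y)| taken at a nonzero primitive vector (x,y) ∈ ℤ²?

translate: b→-11 (≡15 mod 26), so (13,15,11)→(13,-11,9)
flip: (13,-11,9)→(9,11,13)
translate: b→-7 (≡11 mod 18), so (9,11,13)→(9,-7,11)
reduced (well bottom): (9,-7,11) with a≤c, −a<b≤a
well minimum = a = 9

9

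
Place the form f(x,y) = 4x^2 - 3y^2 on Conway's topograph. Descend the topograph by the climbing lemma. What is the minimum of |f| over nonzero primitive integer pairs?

descent: ρ → (-3,6,1)  [lands on river]
river: ρ → (1,6,-3)
closes: descent 1, river 2
min |a| on river = 1

1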